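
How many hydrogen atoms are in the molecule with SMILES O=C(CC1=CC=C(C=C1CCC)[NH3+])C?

Hydrogens are implicit in SMILES; fill each atom to its normal valence:
  3 × C: 2 H each → 6
  3 × C (aromatic): 1 H each → 3
  3 × C (aromatic): no H
  2 × C: 3 H each → 6
  1 × C: no H
  1 × N (charge +1): 3 H
  1 × O: no H
  Total hydrogens = 18.

18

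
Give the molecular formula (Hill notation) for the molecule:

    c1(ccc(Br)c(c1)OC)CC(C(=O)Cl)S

C10H10BrClO2S

Heavy atoms from the SMILES: 1 Br, 10 C, 1 Cl, 2 O, 1 S.
Implicit hydrogens by atom environment:
  3 × C (aromatic): 1 H each → 3
  3 × C (aromatic): no H
  2 × O: no H
  1 × Br: no H
  1 × C: 3 H
  1 × C: 2 H
  1 × C: 1 H
  1 × C: no H
  1 × Cl: no H
  1 × S: 1 H
  Total hydrogens = 10.
Molecular formula: C10H10BrClO2S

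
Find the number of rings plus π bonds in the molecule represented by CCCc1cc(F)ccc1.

4

Molecular formula from the SMILES: C9H11F.
DoU = (2C + 2 + N − H − X)/2 = (2·9 + 2 + 0 − 11 − 1)/2 = 8/2 = 4.
(Structurally: 1 ring(s) + 3 π bond(s) = 4.)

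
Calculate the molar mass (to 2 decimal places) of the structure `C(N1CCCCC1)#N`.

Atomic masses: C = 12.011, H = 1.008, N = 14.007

Molecular formula: C6H10N2.
M = 6×12.011 + 10×1.008 + 2×14.007 = 110.16 g/mol.

110.16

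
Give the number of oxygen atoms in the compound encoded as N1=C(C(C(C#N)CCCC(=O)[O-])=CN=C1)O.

3

The symbol for oxygen appears 3 times in the SMILES.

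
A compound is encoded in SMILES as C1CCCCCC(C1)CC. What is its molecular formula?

Heavy atoms from the SMILES: 10 C.
Implicit hydrogens by atom environment:
  8 × C: 2 H each → 16
  1 × C: 3 H
  1 × C: 1 H
  Total hydrogens = 20.
Molecular formula: C10H20

C10H20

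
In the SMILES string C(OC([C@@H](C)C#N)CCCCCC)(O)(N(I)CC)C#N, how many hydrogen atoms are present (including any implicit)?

24

Hydrogens are implicit in SMILES; fill each atom to its normal valence:
  6 × C: 2 H each → 12
  3 × C: 3 H each → 9
  3 × C: no H
  3 × N: no H
  2 × C: 1 H each → 2
  1 × I: no H
  1 × O: 1 H
  1 × O: no H
  Total hydrogens = 24.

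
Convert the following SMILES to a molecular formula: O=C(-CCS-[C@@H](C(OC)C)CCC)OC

Heavy atoms from the SMILES: 11 C, 3 O, 1 S.
Implicit hydrogens by atom environment:
  4 × C: 3 H each → 12
  4 × C: 2 H each → 8
  3 × O: no H
  2 × C: 1 H each → 2
  1 × C: no H
  1 × S: no H
  Total hydrogens = 22.
Molecular formula: C11H22O3S

C11H22O3S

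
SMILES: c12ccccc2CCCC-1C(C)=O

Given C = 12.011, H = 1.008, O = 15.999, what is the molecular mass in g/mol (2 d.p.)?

Molecular formula: C12H14O.
M = 12×12.011 + 14×1.008 + 1×15.999 = 174.24 g/mol.

174.24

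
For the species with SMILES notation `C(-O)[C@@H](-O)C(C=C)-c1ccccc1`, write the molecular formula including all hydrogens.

C11H14O2

Heavy atoms from the SMILES: 11 C, 2 O.
Implicit hydrogens by atom environment:
  5 × C (aromatic): 1 H each → 5
  3 × C: 1 H each → 3
  2 × C: 2 H each → 4
  2 × O: 1 H each → 2
  1 × C (aromatic): no H
  Total hydrogens = 14.
Molecular formula: C11H14O2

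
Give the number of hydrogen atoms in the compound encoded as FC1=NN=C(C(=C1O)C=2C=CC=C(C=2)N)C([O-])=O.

7

Hydrogens are implicit in SMILES; fill each atom to its normal valence:
  6 × C (aromatic): no H
  4 × C (aromatic): 1 H each → 4
  2 × N (aromatic): no H
  1 × C: no H
  1 × F: no H
  1 × N: 2 H
  1 × O: 1 H
  1 × O: no H
  1 × O (charge -1): no H
  Total hydrogens = 7.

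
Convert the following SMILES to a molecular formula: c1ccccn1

Heavy atoms from the SMILES: 5 C, 1 N.
Implicit hydrogens by atom environment:
  5 × C (aromatic): 1 H each → 5
  1 × N (aromatic): no H
  Total hydrogens = 5.
Molecular formula: C5H5N

C5H5N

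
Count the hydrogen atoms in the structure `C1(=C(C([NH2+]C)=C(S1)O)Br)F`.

Hydrogens are implicit in SMILES; fill each atom to its normal valence:
  4 × C (aromatic): no H
  1 × Br: no H
  1 × C: 3 H
  1 × F: no H
  1 × N (charge +1): 2 H
  1 × O: 1 H
  1 × S (aromatic): no H
  Total hydrogens = 6.

6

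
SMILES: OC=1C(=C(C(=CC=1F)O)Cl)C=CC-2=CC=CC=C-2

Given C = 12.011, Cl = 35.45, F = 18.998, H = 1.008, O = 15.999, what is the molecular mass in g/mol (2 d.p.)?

264.68

Molecular formula: C14H10ClFO2.
M = 14×12.011 + 1×35.45 + 1×18.998 + 10×1.008 + 2×15.999 = 264.68 g/mol.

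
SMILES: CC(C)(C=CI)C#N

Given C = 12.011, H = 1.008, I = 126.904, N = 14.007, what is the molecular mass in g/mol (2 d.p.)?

Molecular formula: C6H8IN.
M = 6×12.011 + 8×1.008 + 1×126.904 + 1×14.007 = 221.04 g/mol.

221.04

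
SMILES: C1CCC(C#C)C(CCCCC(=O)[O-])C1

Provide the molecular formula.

Heavy atoms from the SMILES: 13 C, 2 O.
Implicit hydrogens by atom environment:
  8 × C: 2 H each → 16
  3 × C: 1 H each → 3
  2 × C: no H
  1 × O: no H
  1 × O (charge -1): no H
  Total hydrogens = 19.
Net charge -1.
Molecular formula: C13H19O2-

C13H19O2-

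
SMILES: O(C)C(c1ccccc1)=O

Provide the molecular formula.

C8H8O2

Heavy atoms from the SMILES: 8 C, 2 O.
Implicit hydrogens by atom environment:
  5 × C (aromatic): 1 H each → 5
  2 × O: no H
  1 × C: 3 H
  1 × C (aromatic): no H
  1 × C: no H
  Total hydrogens = 8.
Molecular formula: C8H8O2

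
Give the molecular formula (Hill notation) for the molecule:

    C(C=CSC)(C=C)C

Heavy atoms from the SMILES: 7 C, 1 S.
Implicit hydrogens by atom environment:
  4 × C: 1 H each → 4
  2 × C: 3 H each → 6
  1 × C: 2 H
  1 × S: no H
  Total hydrogens = 12.
Molecular formula: C7H12S

C7H12S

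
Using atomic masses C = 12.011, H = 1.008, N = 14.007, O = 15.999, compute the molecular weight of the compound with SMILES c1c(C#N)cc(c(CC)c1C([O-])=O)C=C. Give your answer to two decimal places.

200.22

Molecular formula: C12H10NO2-.
M = 12×12.011 + 10×1.008 + 1×14.007 + 2×15.999 = 200.22 g/mol.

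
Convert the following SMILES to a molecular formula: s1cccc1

C4H4S

Heavy atoms from the SMILES: 4 C, 1 S.
Implicit hydrogens by atom environment:
  4 × C (aromatic): 1 H each → 4
  1 × S (aromatic): no H
  Total hydrogens = 4.
Molecular formula: C4H4S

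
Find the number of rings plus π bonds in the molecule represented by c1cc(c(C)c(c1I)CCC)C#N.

6

Molecular formula from the SMILES: C11H12IN.
DoU = (2C + 2 + N − H − X)/2 = (2·11 + 2 + 1 − 12 − 1)/2 = 12/2 = 6.
(Structurally: 1 ring(s) + 5 π bond(s) = 6.)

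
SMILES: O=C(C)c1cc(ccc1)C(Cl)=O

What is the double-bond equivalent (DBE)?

Molecular formula from the SMILES: C9H7ClO2.
DoU = (2C + 2 + N − H − X)/2 = (2·9 + 2 + 0 − 7 − 1)/2 = 12/2 = 6.
(Structurally: 1 ring(s) + 5 π bond(s) = 6.)

6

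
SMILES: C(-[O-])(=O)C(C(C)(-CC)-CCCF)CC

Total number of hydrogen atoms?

Hydrogens are implicit in SMILES; fill each atom to its normal valence:
  5 × C: 2 H each → 10
  3 × C: 3 H each → 9
  2 × C: no H
  1 × C: 1 H
  1 × F: no H
  1 × O: no H
  1 × O (charge -1): no H
  Total hydrogens = 20.

20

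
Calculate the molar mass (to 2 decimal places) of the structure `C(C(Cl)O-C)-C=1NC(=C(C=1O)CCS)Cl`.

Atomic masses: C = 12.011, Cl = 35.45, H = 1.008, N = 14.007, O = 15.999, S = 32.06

Molecular formula: C9H13Cl2NO2S.
M = 9×12.011 + 2×35.45 + 13×1.008 + 1×14.007 + 2×15.999 + 1×32.06 = 270.17 g/mol.

270.17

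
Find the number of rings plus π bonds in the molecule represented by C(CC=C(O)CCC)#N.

3

Molecular formula from the SMILES: C7H11NO.
DoU = (2C + 2 + N − H − X)/2 = (2·7 + 2 + 1 − 11 − 0)/2 = 6/2 = 3.
(Structurally: 0 ring(s) + 3 π bond(s) = 3.)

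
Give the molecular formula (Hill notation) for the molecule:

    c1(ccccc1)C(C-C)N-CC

Heavy atoms from the SMILES: 11 C, 1 N.
Implicit hydrogens by atom environment:
  5 × C (aromatic): 1 H each → 5
  2 × C: 3 H each → 6
  2 × C: 2 H each → 4
  1 × C: 1 H
  1 × C (aromatic): no H
  1 × N: 1 H
  Total hydrogens = 17.
Molecular formula: C11H17N

C11H17N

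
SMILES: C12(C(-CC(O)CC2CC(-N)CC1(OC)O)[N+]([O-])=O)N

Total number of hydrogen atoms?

21

Hydrogens are implicit in SMILES; fill each atom to its normal valence:
  4 × C: 2 H each → 8
  4 × C: 1 H each → 4
  2 × C: no H
  2 × N: 2 H each → 4
  2 × O: 1 H each → 2
  2 × O: no H
  1 × C: 3 H
  1 × N (charge +1): no H
  1 × O (charge -1): no H
  Total hydrogens = 21.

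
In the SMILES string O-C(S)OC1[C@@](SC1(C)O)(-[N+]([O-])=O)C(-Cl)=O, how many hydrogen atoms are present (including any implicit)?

Hydrogens are implicit in SMILES; fill each atom to its normal valence:
  3 × C: no H
  3 × O: no H
  2 × C: 1 H each → 2
  2 × O: 1 H each → 2
  1 × C: 3 H
  1 × Cl: no H
  1 × N (charge +1): no H
  1 × O (charge -1): no H
  1 × S: 1 H
  1 × S: no H
  Total hydrogens = 8.

8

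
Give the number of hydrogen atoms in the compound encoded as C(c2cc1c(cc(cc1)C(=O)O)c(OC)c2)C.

14

Hydrogens are implicit in SMILES; fill each atom to its normal valence:
  5 × C (aromatic): 1 H each → 5
  5 × C (aromatic): no H
  2 × C: 3 H each → 6
  2 × O: no H
  1 × C: 2 H
  1 × C: no H
  1 × O: 1 H
  Total hydrogens = 14.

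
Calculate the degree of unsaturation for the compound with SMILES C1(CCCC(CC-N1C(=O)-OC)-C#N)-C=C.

Molecular formula from the SMILES: C12H18N2O2.
DoU = (2C + 2 + N − H − X)/2 = (2·12 + 2 + 2 − 18 − 0)/2 = 10/2 = 5.
(Structurally: 1 ring(s) + 4 π bond(s) = 5.)

5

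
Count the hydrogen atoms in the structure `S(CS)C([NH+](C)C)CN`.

15

Hydrogens are implicit in SMILES; fill each atom to its normal valence:
  2 × C: 3 H each → 6
  2 × C: 2 H each → 4
  1 × C: 1 H
  1 × N: 2 H
  1 × N (charge +1): 1 H
  1 × S: 1 H
  1 × S: no H
  Total hydrogens = 15.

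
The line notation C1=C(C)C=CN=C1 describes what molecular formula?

C6H7N

Heavy atoms from the SMILES: 6 C, 1 N.
Implicit hydrogens by atom environment:
  4 × C (aromatic): 1 H each → 4
  1 × C: 3 H
  1 × C (aromatic): no H
  1 × N (aromatic): no H
  Total hydrogens = 7.
Molecular formula: C6H7N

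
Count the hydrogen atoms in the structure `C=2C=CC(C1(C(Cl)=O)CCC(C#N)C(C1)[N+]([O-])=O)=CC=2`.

Hydrogens are implicit in SMILES; fill each atom to its normal valence:
  5 × C (aromatic): 1 H each → 5
  3 × C: 2 H each → 6
  3 × C: no H
  2 × C: 1 H each → 2
  2 × O: no H
  1 × C (aromatic): no H
  1 × Cl: no H
  1 × N (charge +1): no H
  1 × N: no H
  1 × O (charge -1): no H
  Total hydrogens = 13.

13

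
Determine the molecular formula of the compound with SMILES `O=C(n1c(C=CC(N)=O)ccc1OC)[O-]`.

Heavy atoms from the SMILES: 9 C, 2 N, 4 O.
Implicit hydrogens by atom environment:
  3 × O: no H
  2 × C (aromatic): 1 H each → 2
  2 × C: 1 H each → 2
  2 × C (aromatic): no H
  2 × C: no H
  1 × C: 3 H
  1 × N: 2 H
  1 × N (aromatic): no H
  1 × O (charge -1): no H
  Total hydrogens = 9.
Net charge -1.
Molecular formula: C9H9N2O4-

C9H9N2O4-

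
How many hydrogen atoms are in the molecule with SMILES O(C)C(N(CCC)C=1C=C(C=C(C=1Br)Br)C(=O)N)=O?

14

Hydrogens are implicit in SMILES; fill each atom to its normal valence:
  4 × C (aromatic): no H
  3 × O: no H
  2 × Br: no H
  2 × C: 3 H each → 6
  2 × C: 2 H each → 4
  2 × C (aromatic): 1 H each → 2
  2 × C: no H
  1 × N: 2 H
  1 × N: no H
  Total hydrogens = 14.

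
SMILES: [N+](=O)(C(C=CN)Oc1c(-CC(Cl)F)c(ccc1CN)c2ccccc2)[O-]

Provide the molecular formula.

C18H19ClFN3O3

Heavy atoms from the SMILES: 18 C, 1 Cl, 1 F, 3 N, 3 O.
Implicit hydrogens by atom environment:
  7 × C (aromatic): 1 H each → 7
  5 × C (aromatic): no H
  4 × C: 1 H each → 4
  2 × C: 2 H each → 4
  2 × N: 2 H each → 4
  2 × O: no H
  1 × Cl: no H
  1 × F: no H
  1 × N (charge +1): no H
  1 × O (charge -1): no H
  Total hydrogens = 19.
Molecular formula: C18H19ClFN3O3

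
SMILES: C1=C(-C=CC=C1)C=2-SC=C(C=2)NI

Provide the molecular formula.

Heavy atoms from the SMILES: 10 C, 1 I, 1 N, 1 S.
Implicit hydrogens by atom environment:
  7 × C (aromatic): 1 H each → 7
  3 × C (aromatic): no H
  1 × I: no H
  1 × N: 1 H
  1 × S (aromatic): no H
  Total hydrogens = 8.
Molecular formula: C10H8INS

C10H8INS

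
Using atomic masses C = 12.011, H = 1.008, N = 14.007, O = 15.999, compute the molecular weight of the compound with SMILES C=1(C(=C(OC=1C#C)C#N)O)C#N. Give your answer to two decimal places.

158.12

Molecular formula: C8H2N2O2.
M = 8×12.011 + 2×1.008 + 2×14.007 + 2×15.999 = 158.12 g/mol.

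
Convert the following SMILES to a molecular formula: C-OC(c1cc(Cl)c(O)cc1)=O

Heavy atoms from the SMILES: 8 C, 1 Cl, 3 O.
Implicit hydrogens by atom environment:
  3 × C (aromatic): 1 H each → 3
  3 × C (aromatic): no H
  2 × O: no H
  1 × C: 3 H
  1 × C: no H
  1 × Cl: no H
  1 × O: 1 H
  Total hydrogens = 7.
Molecular formula: C8H7ClO3

C8H7ClO3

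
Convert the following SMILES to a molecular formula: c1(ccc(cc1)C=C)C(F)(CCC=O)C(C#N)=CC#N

Heavy atoms from the SMILES: 16 C, 1 F, 2 N, 1 O.
Implicit hydrogens by atom environment:
  4 × C (aromatic): 1 H each → 4
  4 × C: no H
  3 × C: 2 H each → 6
  3 × C: 1 H each → 3
  2 × C (aromatic): no H
  2 × N: no H
  1 × F: no H
  1 × O: no H
  Total hydrogens = 13.
Molecular formula: C16H13FN2O

C16H13FN2O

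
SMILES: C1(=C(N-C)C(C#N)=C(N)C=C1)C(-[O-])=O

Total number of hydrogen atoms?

Hydrogens are implicit in SMILES; fill each atom to its normal valence:
  4 × C (aromatic): no H
  2 × C (aromatic): 1 H each → 2
  2 × C: no H
  1 × C: 3 H
  1 × N: 2 H
  1 × N: 1 H
  1 × N: no H
  1 × O: no H
  1 × O (charge -1): no H
  Total hydrogens = 8.

8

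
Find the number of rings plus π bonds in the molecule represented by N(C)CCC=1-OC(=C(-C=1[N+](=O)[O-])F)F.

Molecular formula from the SMILES: C7H8F2N2O3.
DoU = (2C + 2 + N − H − X)/2 = (2·7 + 2 + 2 − 8 − 2)/2 = 8/2 = 4.
(Structurally: 1 ring(s) + 3 π bond(s) = 4.)

4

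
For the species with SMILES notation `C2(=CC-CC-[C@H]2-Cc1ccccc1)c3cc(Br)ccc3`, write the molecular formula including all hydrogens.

Heavy atoms from the SMILES: 1 Br, 19 C.
Implicit hydrogens by atom environment:
  9 × C (aromatic): 1 H each → 9
  4 × C: 2 H each → 8
  3 × C (aromatic): no H
  2 × C: 1 H each → 2
  1 × Br: no H
  1 × C: no H
  Total hydrogens = 19.
Molecular formula: C19H19Br

C19H19Br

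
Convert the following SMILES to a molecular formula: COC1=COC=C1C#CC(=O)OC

Heavy atoms from the SMILES: 9 C, 4 O.
Implicit hydrogens by atom environment:
  3 × C: no H
  3 × O: no H
  2 × C: 3 H each → 6
  2 × C (aromatic): 1 H each → 2
  2 × C (aromatic): no H
  1 × O (aromatic): no H
  Total hydrogens = 8.
Molecular formula: C9H8O4

C9H8O4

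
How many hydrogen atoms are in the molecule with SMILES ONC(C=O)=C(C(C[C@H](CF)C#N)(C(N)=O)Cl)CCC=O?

15

Hydrogens are implicit in SMILES; fill each atom to its normal valence:
  5 × C: no H
  4 × C: 2 H each → 8
  3 × C: 1 H each → 3
  3 × O: no H
  1 × Cl: no H
  1 × F: no H
  1 × N: 2 H
  1 × N: 1 H
  1 × N: no H
  1 × O: 1 H
  Total hydrogens = 15.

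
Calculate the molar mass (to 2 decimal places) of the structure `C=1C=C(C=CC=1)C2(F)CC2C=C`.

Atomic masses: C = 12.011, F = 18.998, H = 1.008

Molecular formula: C11H11F.
M = 11×12.011 + 1×18.998 + 11×1.008 = 162.21 g/mol.

162.21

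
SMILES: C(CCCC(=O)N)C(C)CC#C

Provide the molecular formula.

Heavy atoms from the SMILES: 10 C, 1 N, 1 O.
Implicit hydrogens by atom environment:
  5 × C: 2 H each → 10
  2 × C: 1 H each → 2
  2 × C: no H
  1 × C: 3 H
  1 × N: 2 H
  1 × O: no H
  Total hydrogens = 17.
Molecular formula: C10H17NO

C10H17NO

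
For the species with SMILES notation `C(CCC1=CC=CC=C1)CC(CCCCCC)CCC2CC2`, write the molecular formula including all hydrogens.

C22H36

Heavy atoms from the SMILES: 22 C.
Implicit hydrogens by atom environment:
  13 × C: 2 H each → 26
  5 × C (aromatic): 1 H each → 5
  2 × C: 1 H each → 2
  1 × C: 3 H
  1 × C (aromatic): no H
  Total hydrogens = 36.
Molecular formula: C22H36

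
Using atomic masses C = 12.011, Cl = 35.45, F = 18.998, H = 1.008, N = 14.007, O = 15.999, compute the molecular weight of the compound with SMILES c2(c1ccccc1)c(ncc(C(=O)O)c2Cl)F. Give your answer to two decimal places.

251.64

Molecular formula: C12H7ClFNO2.
M = 12×12.011 + 1×35.45 + 1×18.998 + 7×1.008 + 1×14.007 + 2×15.999 = 251.64 g/mol.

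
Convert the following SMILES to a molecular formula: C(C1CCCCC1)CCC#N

C10H17N

Heavy atoms from the SMILES: 10 C, 1 N.
Implicit hydrogens by atom environment:
  8 × C: 2 H each → 16
  1 × C: 1 H
  1 × C: no H
  1 × N: no H
  Total hydrogens = 17.
Molecular formula: C10H17N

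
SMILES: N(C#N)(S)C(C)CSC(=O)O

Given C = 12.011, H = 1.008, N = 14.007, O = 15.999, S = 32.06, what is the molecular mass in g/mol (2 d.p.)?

192.25

Molecular formula: C5H8N2O2S2.
M = 5×12.011 + 8×1.008 + 2×14.007 + 2×15.999 + 2×32.06 = 192.25 g/mol.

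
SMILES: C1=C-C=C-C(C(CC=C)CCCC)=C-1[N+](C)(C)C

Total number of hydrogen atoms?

28

Hydrogens are implicit in SMILES; fill each atom to its normal valence:
  5 × C: 2 H each → 10
  4 × C: 3 H each → 12
  4 × C (aromatic): 1 H each → 4
  2 × C: 1 H each → 2
  2 × C (aromatic): no H
  1 × N (charge +1): no H
  Total hydrogens = 28.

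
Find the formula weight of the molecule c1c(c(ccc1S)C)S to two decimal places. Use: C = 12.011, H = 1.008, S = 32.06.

Molecular formula: C7H8S2.
M = 7×12.011 + 8×1.008 + 2×32.06 = 156.26 g/mol.

156.26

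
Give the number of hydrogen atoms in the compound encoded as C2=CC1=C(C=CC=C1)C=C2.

Hydrogens are implicit in SMILES; fill each atom to its normal valence:
  8 × C (aromatic): 1 H each → 8
  2 × C (aromatic): no H
  Total hydrogens = 8.

8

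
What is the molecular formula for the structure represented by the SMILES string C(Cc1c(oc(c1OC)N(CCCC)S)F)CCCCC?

C16H28FNO2S

Heavy atoms from the SMILES: 16 C, 1 F, 1 N, 2 O, 1 S.
Implicit hydrogens by atom environment:
  9 × C: 2 H each → 18
  4 × C (aromatic): no H
  3 × C: 3 H each → 9
  1 × F: no H
  1 × N: no H
  1 × O (aromatic): no H
  1 × O: no H
  1 × S: 1 H
  Total hydrogens = 28.
Molecular formula: C16H28FNO2S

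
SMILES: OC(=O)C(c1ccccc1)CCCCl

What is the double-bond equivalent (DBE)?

5

Molecular formula from the SMILES: C11H13ClO2.
DoU = (2C + 2 + N − H − X)/2 = (2·11 + 2 + 0 − 13 − 1)/2 = 10/2 = 5.
(Structurally: 1 ring(s) + 4 π bond(s) = 5.)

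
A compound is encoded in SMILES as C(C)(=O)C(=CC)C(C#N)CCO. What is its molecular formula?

Heavy atoms from the SMILES: 9 C, 1 N, 2 O.
Implicit hydrogens by atom environment:
  3 × C: no H
  2 × C: 3 H each → 6
  2 × C: 2 H each → 4
  2 × C: 1 H each → 2
  1 × N: no H
  1 × O: 1 H
  1 × O: no H
  Total hydrogens = 13.
Molecular formula: C9H13NO2

C9H13NO2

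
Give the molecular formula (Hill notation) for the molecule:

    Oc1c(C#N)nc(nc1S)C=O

C6H3N3O2S

Heavy atoms from the SMILES: 6 C, 3 N, 2 O, 1 S.
Implicit hydrogens by atom environment:
  4 × C (aromatic): no H
  2 × N (aromatic): no H
  1 × C: 1 H
  1 × C: no H
  1 × N: no H
  1 × O: 1 H
  1 × O: no H
  1 × S: 1 H
  Total hydrogens = 3.
Molecular formula: C6H3N3O2S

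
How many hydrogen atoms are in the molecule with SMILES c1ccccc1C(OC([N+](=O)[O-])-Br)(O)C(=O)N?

Hydrogens are implicit in SMILES; fill each atom to its normal valence:
  5 × C (aromatic): 1 H each → 5
  3 × O: no H
  2 × C: no H
  1 × Br: no H
  1 × C: 1 H
  1 × C (aromatic): no H
  1 × N: 2 H
  1 × N (charge +1): no H
  1 × O: 1 H
  1 × O (charge -1): no H
  Total hydrogens = 9.

9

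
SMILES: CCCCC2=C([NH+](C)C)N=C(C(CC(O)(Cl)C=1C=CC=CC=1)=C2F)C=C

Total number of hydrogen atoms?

Hydrogens are implicit in SMILES; fill each atom to its normal valence:
  6 × C (aromatic): no H
  5 × C: 2 H each → 10
  5 × C (aromatic): 1 H each → 5
  3 × C: 3 H each → 9
  1 × C: 1 H
  1 × C: no H
  1 × Cl: no H
  1 × F: no H
  1 × N (charge +1): 1 H
  1 × N (aromatic): no H
  1 × O: 1 H
  Total hydrogens = 27.

27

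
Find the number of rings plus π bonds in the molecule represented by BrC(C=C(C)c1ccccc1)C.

Molecular formula from the SMILES: C11H13Br.
DoU = (2C + 2 + N − H − X)/2 = (2·11 + 2 + 0 − 13 − 1)/2 = 10/2 = 5.
(Structurally: 1 ring(s) + 4 π bond(s) = 5.)

5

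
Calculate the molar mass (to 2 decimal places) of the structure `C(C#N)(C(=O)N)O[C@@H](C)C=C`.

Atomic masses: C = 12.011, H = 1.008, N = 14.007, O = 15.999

Molecular formula: C7H10N2O2.
M = 7×12.011 + 10×1.008 + 2×14.007 + 2×15.999 = 154.17 g/mol.

154.17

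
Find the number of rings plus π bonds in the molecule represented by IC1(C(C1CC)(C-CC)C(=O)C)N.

Molecular formula from the SMILES: C10H18INO.
DoU = (2C + 2 + N − H − X)/2 = (2·10 + 2 + 1 − 18 − 1)/2 = 4/2 = 2.
(Structurally: 1 ring(s) + 1 π bond(s) = 2.)

2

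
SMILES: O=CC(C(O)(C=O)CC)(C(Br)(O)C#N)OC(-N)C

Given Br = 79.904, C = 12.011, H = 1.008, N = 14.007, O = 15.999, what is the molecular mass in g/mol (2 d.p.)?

323.14

Molecular formula: C10H15BrN2O5.
M = 1×79.904 + 10×12.011 + 15×1.008 + 2×14.007 + 5×15.999 = 323.14 g/mol.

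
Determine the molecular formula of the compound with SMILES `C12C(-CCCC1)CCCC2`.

Heavy atoms from the SMILES: 10 C.
Implicit hydrogens by atom environment:
  8 × C: 2 H each → 16
  2 × C: 1 H each → 2
  Total hydrogens = 18.
Molecular formula: C10H18

C10H18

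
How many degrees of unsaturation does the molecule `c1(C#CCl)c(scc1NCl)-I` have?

5

Molecular formula from the SMILES: C6H2Cl2INS.
DoU = (2C + 2 + N − H − X)/2 = (2·6 + 2 + 1 − 2 − 3)/2 = 10/2 = 5.
(Structurally: 1 ring(s) + 4 π bond(s) = 5.)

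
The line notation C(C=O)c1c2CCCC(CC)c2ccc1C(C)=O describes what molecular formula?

C16H20O2

Heavy atoms from the SMILES: 16 C, 2 O.
Implicit hydrogens by atom environment:
  5 × C: 2 H each → 10
  4 × C (aromatic): no H
  2 × C: 3 H each → 6
  2 × C (aromatic): 1 H each → 2
  2 × C: 1 H each → 2
  2 × O: no H
  1 × C: no H
  Total hydrogens = 20.
Molecular formula: C16H20O2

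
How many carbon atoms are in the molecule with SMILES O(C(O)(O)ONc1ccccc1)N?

7

The symbol for carbon appears 7 times in the SMILES. Lowercase c denotes aromatic carbon and counts toward C.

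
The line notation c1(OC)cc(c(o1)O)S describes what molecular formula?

C5H6O3S

Heavy atoms from the SMILES: 5 C, 3 O, 1 S.
Implicit hydrogens by atom environment:
  3 × C (aromatic): no H
  1 × C: 3 H
  1 × C (aromatic): 1 H
  1 × O: 1 H
  1 × O (aromatic): no H
  1 × O: no H
  1 × S: 1 H
  Total hydrogens = 6.
Molecular formula: C5H6O3S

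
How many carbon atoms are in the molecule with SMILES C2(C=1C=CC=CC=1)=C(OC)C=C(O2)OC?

The symbol for carbon appears 12 times in the SMILES.

12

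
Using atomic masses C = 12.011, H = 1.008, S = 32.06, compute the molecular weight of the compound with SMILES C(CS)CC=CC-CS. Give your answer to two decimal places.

162.31

Molecular formula: C7H14S2.
M = 7×12.011 + 14×1.008 + 2×32.06 = 162.31 g/mol.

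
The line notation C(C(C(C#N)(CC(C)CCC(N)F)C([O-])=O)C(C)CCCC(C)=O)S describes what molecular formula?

C18H30FN2O3S-

Heavy atoms from the SMILES: 18 C, 1 F, 2 N, 3 O, 1 S.
Implicit hydrogens by atom environment:
  7 × C: 2 H each → 14
  4 × C: 1 H each → 4
  4 × C: no H
  3 × C: 3 H each → 9
  2 × O: no H
  1 × F: no H
  1 × N: 2 H
  1 × N: no H
  1 × O (charge -1): no H
  1 × S: 1 H
  Total hydrogens = 30.
Net charge -1.
Molecular formula: C18H30FN2O3S-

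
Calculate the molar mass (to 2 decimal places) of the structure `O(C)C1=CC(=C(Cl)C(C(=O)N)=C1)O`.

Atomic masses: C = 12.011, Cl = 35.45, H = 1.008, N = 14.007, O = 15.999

201.61

Molecular formula: C8H8ClNO3.
M = 8×12.011 + 1×35.45 + 8×1.008 + 1×14.007 + 3×15.999 = 201.61 g/mol.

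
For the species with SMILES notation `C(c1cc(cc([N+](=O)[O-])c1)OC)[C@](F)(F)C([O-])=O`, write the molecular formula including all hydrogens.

Heavy atoms from the SMILES: 10 C, 2 F, 1 N, 5 O.
Implicit hydrogens by atom environment:
  3 × C (aromatic): 1 H each → 3
  3 × C (aromatic): no H
  3 × O: no H
  2 × C: no H
  2 × F: no H
  2 × O (charge -1): no H
  1 × C: 3 H
  1 × C: 2 H
  1 × N (charge +1): no H
  Total hydrogens = 8.
Net charge -1.
Molecular formula: C10H8F2NO5-

C10H8F2NO5-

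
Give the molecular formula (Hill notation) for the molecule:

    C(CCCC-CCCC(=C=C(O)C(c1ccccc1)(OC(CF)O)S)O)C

Heavy atoms from the SMILES: 21 C, 1 F, 4 O, 1 S.
Implicit hydrogens by atom environment:
  9 × C: 2 H each → 18
  5 × C (aromatic): 1 H each → 5
  4 × C: no H
  3 × O: 1 H each → 3
  1 × C: 3 H
  1 × C: 1 H
  1 × C (aromatic): no H
  1 × F: no H
  1 × O: no H
  1 × S: 1 H
  Total hydrogens = 31.
Molecular formula: C21H31FO4S

C21H31FO4S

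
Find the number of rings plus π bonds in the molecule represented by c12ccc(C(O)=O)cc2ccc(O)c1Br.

8

Molecular formula from the SMILES: C11H7BrO3.
DoU = (2C + 2 + N − H − X)/2 = (2·11 + 2 + 0 − 7 − 1)/2 = 16/2 = 8.
(Structurally: 2 ring(s) + 6 π bond(s) = 8.)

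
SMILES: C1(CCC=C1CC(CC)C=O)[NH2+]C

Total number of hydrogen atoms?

20

Hydrogens are implicit in SMILES; fill each atom to its normal valence:
  4 × C: 2 H each → 8
  4 × C: 1 H each → 4
  2 × C: 3 H each → 6
  1 × C: no H
  1 × N (charge +1): 2 H
  1 × O: no H
  Total hydrogens = 20.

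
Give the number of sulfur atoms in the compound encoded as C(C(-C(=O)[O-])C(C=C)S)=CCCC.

The symbol for sulfur appears 1 time in the SMILES.

1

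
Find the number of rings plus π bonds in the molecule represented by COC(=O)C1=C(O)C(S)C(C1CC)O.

3

Molecular formula from the SMILES: C9H14O4S.
DoU = (2C + 2 + N − H − X)/2 = (2·9 + 2 + 0 − 14 − 0)/2 = 6/2 = 3.
(Structurally: 1 ring(s) + 2 π bond(s) = 3.)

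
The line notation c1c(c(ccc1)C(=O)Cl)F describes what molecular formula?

Heavy atoms from the SMILES: 7 C, 1 Cl, 1 F, 1 O.
Implicit hydrogens by atom environment:
  4 × C (aromatic): 1 H each → 4
  2 × C (aromatic): no H
  1 × C: no H
  1 × Cl: no H
  1 × F: no H
  1 × O: no H
  Total hydrogens = 4.
Molecular formula: C7H4ClFO

C7H4ClFO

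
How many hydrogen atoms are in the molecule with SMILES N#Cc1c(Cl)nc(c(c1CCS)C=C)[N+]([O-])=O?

Hydrogens are implicit in SMILES; fill each atom to its normal valence:
  5 × C (aromatic): no H
  3 × C: 2 H each → 6
  1 × C: 1 H
  1 × C: no H
  1 × Cl: no H
  1 × N (aromatic): no H
  1 × N (charge +1): no H
  1 × N: no H
  1 × O: no H
  1 × O (charge -1): no H
  1 × S: 1 H
  Total hydrogens = 8.

8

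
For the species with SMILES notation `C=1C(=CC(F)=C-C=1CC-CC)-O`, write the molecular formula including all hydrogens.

Heavy atoms from the SMILES: 10 C, 1 F, 1 O.
Implicit hydrogens by atom environment:
  3 × C: 2 H each → 6
  3 × C (aromatic): 1 H each → 3
  3 × C (aromatic): no H
  1 × C: 3 H
  1 × F: no H
  1 × O: 1 H
  Total hydrogens = 13.
Molecular formula: C10H13FO

C10H13FO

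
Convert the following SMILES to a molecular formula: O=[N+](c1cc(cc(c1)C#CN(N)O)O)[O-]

C8H7N3O4

Heavy atoms from the SMILES: 8 C, 3 N, 4 O.
Implicit hydrogens by atom environment:
  3 × C (aromatic): 1 H each → 3
  3 × C (aromatic): no H
  2 × C: no H
  2 × O: 1 H each → 2
  1 × N: 2 H
  1 × N (charge +1): no H
  1 × N: no H
  1 × O: no H
  1 × O (charge -1): no H
  Total hydrogens = 7.
Molecular formula: C8H7N3O4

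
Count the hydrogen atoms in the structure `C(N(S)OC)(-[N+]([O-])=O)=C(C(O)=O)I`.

5

Hydrogens are implicit in SMILES; fill each atom to its normal valence:
  3 × C: no H
  3 × O: no H
  1 × C: 3 H
  1 × I: no H
  1 × N (charge +1): no H
  1 × N: no H
  1 × O: 1 H
  1 × O (charge -1): no H
  1 × S: 1 H
  Total hydrogens = 5.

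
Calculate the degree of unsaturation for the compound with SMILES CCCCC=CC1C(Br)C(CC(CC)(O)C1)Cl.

Molecular formula from the SMILES: C14H24BrClO.
DoU = (2C + 2 + N − H − X)/2 = (2·14 + 2 + 0 − 24 − 2)/2 = 4/2 = 2.
(Structurally: 1 ring(s) + 1 π bond(s) = 2.)

2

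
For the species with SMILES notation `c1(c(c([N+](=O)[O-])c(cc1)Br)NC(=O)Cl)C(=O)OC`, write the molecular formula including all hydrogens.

C9H6BrClN2O5

Heavy atoms from the SMILES: 1 Br, 9 C, 1 Cl, 2 N, 5 O.
Implicit hydrogens by atom environment:
  4 × C (aromatic): no H
  4 × O: no H
  2 × C (aromatic): 1 H each → 2
  2 × C: no H
  1 × Br: no H
  1 × C: 3 H
  1 × Cl: no H
  1 × N: 1 H
  1 × N (charge +1): no H
  1 × O (charge -1): no H
  Total hydrogens = 6.
Molecular formula: C9H6BrClN2O5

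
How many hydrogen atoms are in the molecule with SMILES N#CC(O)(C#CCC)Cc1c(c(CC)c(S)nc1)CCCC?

24

Hydrogens are implicit in SMILES; fill each atom to its normal valence:
  6 × C: 2 H each → 12
  4 × C (aromatic): no H
  4 × C: no H
  3 × C: 3 H each → 9
  1 × C (aromatic): 1 H
  1 × N (aromatic): no H
  1 × N: no H
  1 × O: 1 H
  1 × S: 1 H
  Total hydrogens = 24.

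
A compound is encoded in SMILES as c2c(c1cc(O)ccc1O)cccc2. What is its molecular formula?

C12H10O2

Heavy atoms from the SMILES: 12 C, 2 O.
Implicit hydrogens by atom environment:
  8 × C (aromatic): 1 H each → 8
  4 × C (aromatic): no H
  2 × O: 1 H each → 2
  Total hydrogens = 10.
Molecular formula: C12H10O2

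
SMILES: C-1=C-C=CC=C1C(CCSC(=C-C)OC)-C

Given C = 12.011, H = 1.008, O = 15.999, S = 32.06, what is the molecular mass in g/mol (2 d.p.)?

236.37

Molecular formula: C14H20OS.
M = 14×12.011 + 20×1.008 + 1×15.999 + 1×32.06 = 236.37 g/mol.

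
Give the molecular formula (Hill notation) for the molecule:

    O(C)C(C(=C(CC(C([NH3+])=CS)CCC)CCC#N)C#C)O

C16H25N2O2S+

Heavy atoms from the SMILES: 16 C, 2 N, 2 O, 1 S.
Implicit hydrogens by atom environment:
  5 × C: 2 H each → 10
  5 × C: no H
  4 × C: 1 H each → 4
  2 × C: 3 H each → 6
  1 × N (charge +1): 3 H
  1 × N: no H
  1 × O: 1 H
  1 × O: no H
  1 × S: 1 H
  Total hydrogens = 25.
Net charge +1.
Molecular formula: C16H25N2O2S+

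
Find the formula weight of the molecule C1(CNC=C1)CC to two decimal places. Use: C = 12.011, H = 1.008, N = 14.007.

Molecular formula: C6H11N.
M = 6×12.011 + 11×1.008 + 1×14.007 = 97.16 g/mol.

97.16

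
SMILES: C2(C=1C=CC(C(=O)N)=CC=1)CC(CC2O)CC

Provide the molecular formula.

C14H19NO2

Heavy atoms from the SMILES: 14 C, 1 N, 2 O.
Implicit hydrogens by atom environment:
  4 × C (aromatic): 1 H each → 4
  3 × C: 2 H each → 6
  3 × C: 1 H each → 3
  2 × C (aromatic): no H
  1 × C: 3 H
  1 × C: no H
  1 × N: 2 H
  1 × O: 1 H
  1 × O: no H
  Total hydrogens = 19.
Molecular formula: C14H19NO2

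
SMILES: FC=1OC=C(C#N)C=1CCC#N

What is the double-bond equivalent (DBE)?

Molecular formula from the SMILES: C8H5FN2O.
DoU = (2C + 2 + N − H − X)/2 = (2·8 + 2 + 2 − 5 − 1)/2 = 14/2 = 7.
(Structurally: 1 ring(s) + 6 π bond(s) = 7.)

7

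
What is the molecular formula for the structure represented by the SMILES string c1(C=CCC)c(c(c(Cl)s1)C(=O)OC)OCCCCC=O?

C15H19ClO4S

Heavy atoms from the SMILES: 15 C, 1 Cl, 4 O, 1 S.
Implicit hydrogens by atom environment:
  5 × C: 2 H each → 10
  4 × C (aromatic): no H
  4 × O: no H
  3 × C: 1 H each → 3
  2 × C: 3 H each → 6
  1 × C: no H
  1 × Cl: no H
  1 × S (aromatic): no H
  Total hydrogens = 19.
Molecular formula: C15H19ClO4S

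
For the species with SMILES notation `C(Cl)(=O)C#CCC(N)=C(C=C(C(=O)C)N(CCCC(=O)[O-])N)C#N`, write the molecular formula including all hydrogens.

Heavy atoms from the SMILES: 15 C, 1 Cl, 4 N, 4 O.
Implicit hydrogens by atom environment:
  9 × C: no H
  4 × C: 2 H each → 8
  3 × O: no H
  2 × N: 2 H each → 4
  2 × N: no H
  1 × C: 3 H
  1 × C: 1 H
  1 × Cl: no H
  1 × O (charge -1): no H
  Total hydrogens = 16.
Net charge -1.
Molecular formula: C15H16ClN4O4-

C15H16ClN4O4-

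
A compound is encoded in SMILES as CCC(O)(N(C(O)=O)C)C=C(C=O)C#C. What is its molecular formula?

Heavy atoms from the SMILES: 10 C, 1 N, 4 O.
Implicit hydrogens by atom environment:
  4 × C: no H
  3 × C: 1 H each → 3
  2 × C: 3 H each → 6
  2 × O: 1 H each → 2
  2 × O: no H
  1 × C: 2 H
  1 × N: no H
  Total hydrogens = 13.
Molecular formula: C10H13NO4

C10H13NO4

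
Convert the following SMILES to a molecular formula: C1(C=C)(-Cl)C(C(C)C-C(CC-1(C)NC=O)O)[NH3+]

C12H22ClN2O2+

Heavy atoms from the SMILES: 12 C, 1 Cl, 2 N, 2 O.
Implicit hydrogens by atom environment:
  5 × C: 1 H each → 5
  3 × C: 2 H each → 6
  2 × C: 3 H each → 6
  2 × C: no H
  1 × Cl: no H
  1 × N (charge +1): 3 H
  1 × N: 1 H
  1 × O: 1 H
  1 × O: no H
  Total hydrogens = 22.
Net charge +1.
Molecular formula: C12H22ClN2O2+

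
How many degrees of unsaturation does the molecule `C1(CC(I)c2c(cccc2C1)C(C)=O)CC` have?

6

Molecular formula from the SMILES: C14H17IO.
DoU = (2C + 2 + N − H − X)/2 = (2·14 + 2 + 0 − 17 − 1)/2 = 12/2 = 6.
(Structurally: 2 ring(s) + 4 π bond(s) = 6.)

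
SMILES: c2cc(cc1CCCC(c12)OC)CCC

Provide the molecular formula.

C14H20O

Heavy atoms from the SMILES: 14 C, 1 O.
Implicit hydrogens by atom environment:
  5 × C: 2 H each → 10
  3 × C (aromatic): 1 H each → 3
  3 × C (aromatic): no H
  2 × C: 3 H each → 6
  1 × C: 1 H
  1 × O: no H
  Total hydrogens = 20.
Molecular formula: C14H20O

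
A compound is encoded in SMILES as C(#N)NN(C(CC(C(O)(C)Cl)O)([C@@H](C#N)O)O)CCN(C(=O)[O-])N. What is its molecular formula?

Heavy atoms from the SMILES: 11 C, 1 Cl, 6 N, 6 O.
Implicit hydrogens by atom environment:
  5 × C: no H
  4 × N: no H
  4 × O: 1 H each → 4
  3 × C: 2 H each → 6
  2 × C: 1 H each → 2
  1 × C: 3 H
  1 × Cl: no H
  1 × N: 2 H
  1 × N: 1 H
  1 × O: no H
  1 × O (charge -1): no H
  Total hydrogens = 18.
Net charge -1.
Molecular formula: C11H18ClN6O6-

C11H18ClN6O6-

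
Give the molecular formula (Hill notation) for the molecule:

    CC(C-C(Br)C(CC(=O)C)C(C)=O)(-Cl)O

C10H16BrClO3

Heavy atoms from the SMILES: 1 Br, 10 C, 1 Cl, 3 O.
Implicit hydrogens by atom environment:
  3 × C: 3 H each → 9
  3 × C: no H
  2 × C: 2 H each → 4
  2 × C: 1 H each → 2
  2 × O: no H
  1 × Br: no H
  1 × Cl: no H
  1 × O: 1 H
  Total hydrogens = 16.
Molecular formula: C10H16BrClO3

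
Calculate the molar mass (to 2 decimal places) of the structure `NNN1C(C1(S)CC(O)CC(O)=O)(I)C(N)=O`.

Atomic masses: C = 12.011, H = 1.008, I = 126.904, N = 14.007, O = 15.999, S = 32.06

Molecular formula: C7H13IN4O4S.
M = 7×12.011 + 13×1.008 + 1×126.904 + 4×14.007 + 4×15.999 + 1×32.06 = 376.17 g/mol.

376.17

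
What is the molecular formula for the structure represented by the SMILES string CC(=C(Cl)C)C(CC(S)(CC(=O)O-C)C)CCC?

C14H25ClO2S

Heavy atoms from the SMILES: 14 C, 1 Cl, 2 O, 1 S.
Implicit hydrogens by atom environment:
  5 × C: 3 H each → 15
  4 × C: 2 H each → 8
  4 × C: no H
  2 × O: no H
  1 × C: 1 H
  1 × Cl: no H
  1 × S: 1 H
  Total hydrogens = 25.
Molecular formula: C14H25ClO2S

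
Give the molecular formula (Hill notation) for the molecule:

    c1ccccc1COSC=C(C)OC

C11H14O2S

Heavy atoms from the SMILES: 11 C, 2 O, 1 S.
Implicit hydrogens by atom environment:
  5 × C (aromatic): 1 H each → 5
  2 × C: 3 H each → 6
  2 × O: no H
  1 × C: 2 H
  1 × C: 1 H
  1 × C: no H
  1 × C (aromatic): no H
  1 × S: no H
  Total hydrogens = 14.
Molecular formula: C11H14O2S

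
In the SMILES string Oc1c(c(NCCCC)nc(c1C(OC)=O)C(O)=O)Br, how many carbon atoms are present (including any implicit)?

12

The symbol for carbon appears 12 times in the SMILES. Lowercase c denotes aromatic carbon and counts toward C.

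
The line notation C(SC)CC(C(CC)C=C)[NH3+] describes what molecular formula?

Heavy atoms from the SMILES: 9 C, 1 N, 1 S.
Implicit hydrogens by atom environment:
  4 × C: 2 H each → 8
  3 × C: 1 H each → 3
  2 × C: 3 H each → 6
  1 × N (charge +1): 3 H
  1 × S: no H
  Total hydrogens = 20.
Net charge +1.
Molecular formula: C9H20NS+

C9H20NS+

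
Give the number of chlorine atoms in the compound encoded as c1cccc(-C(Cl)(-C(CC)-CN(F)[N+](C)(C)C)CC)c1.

1

The symbol for chlorine appears 1 time in the SMILES.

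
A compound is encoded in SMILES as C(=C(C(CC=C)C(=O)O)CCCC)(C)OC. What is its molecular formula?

Heavy atoms from the SMILES: 13 C, 3 O.
Implicit hydrogens by atom environment:
  5 × C: 2 H each → 10
  3 × C: 3 H each → 9
  3 × C: no H
  2 × C: 1 H each → 2
  2 × O: no H
  1 × O: 1 H
  Total hydrogens = 22.
Molecular formula: C13H22O3

C13H22O3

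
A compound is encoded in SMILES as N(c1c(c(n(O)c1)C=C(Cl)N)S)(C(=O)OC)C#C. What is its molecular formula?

Heavy atoms from the SMILES: 10 C, 1 Cl, 3 N, 3 O, 1 S.
Implicit hydrogens by atom environment:
  3 × C (aromatic): no H
  3 × C: no H
  2 × C: 1 H each → 2
  2 × O: no H
  1 × C: 3 H
  1 × C (aromatic): 1 H
  1 × Cl: no H
  1 × N: 2 H
  1 × N (aromatic): no H
  1 × N: no H
  1 × O: 1 H
  1 × S: 1 H
  Total hydrogens = 10.
Molecular formula: C10H10ClN3O3S

C10H10ClN3O3S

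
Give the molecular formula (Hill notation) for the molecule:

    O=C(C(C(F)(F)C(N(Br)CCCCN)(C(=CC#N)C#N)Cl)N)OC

C13H17BrClF2N5O2

Heavy atoms from the SMILES: 1 Br, 13 C, 1 Cl, 2 F, 5 N, 2 O.
Implicit hydrogens by atom environment:
  6 × C: no H
  4 × C: 2 H each → 8
  3 × N: no H
  2 × C: 1 H each → 2
  2 × F: no H
  2 × N: 2 H each → 4
  2 × O: no H
  1 × Br: no H
  1 × C: 3 H
  1 × Cl: no H
  Total hydrogens = 17.
Molecular formula: C13H17BrClF2N5O2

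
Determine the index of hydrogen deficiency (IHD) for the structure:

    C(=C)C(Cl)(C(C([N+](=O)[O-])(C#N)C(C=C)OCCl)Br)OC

Molecular formula from the SMILES: C11H13BrCl2N2O4.
DoU = (2C + 2 + N − H − X)/2 = (2·11 + 2 + 2 − 13 − 3)/2 = 10/2 = 5.
(Structurally: 0 ring(s) + 5 π bond(s) = 5.)

5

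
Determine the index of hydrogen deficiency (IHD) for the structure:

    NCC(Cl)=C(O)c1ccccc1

5

Molecular formula from the SMILES: C9H10ClNO.
DoU = (2C + 2 + N − H − X)/2 = (2·9 + 2 + 1 − 10 − 1)/2 = 10/2 = 5.
(Structurally: 1 ring(s) + 4 π bond(s) = 5.)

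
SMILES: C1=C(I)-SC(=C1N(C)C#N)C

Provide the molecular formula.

Heavy atoms from the SMILES: 7 C, 1 I, 2 N, 1 S.
Implicit hydrogens by atom environment:
  3 × C (aromatic): no H
  2 × C: 3 H each → 6
  2 × N: no H
  1 × C (aromatic): 1 H
  1 × C: no H
  1 × I: no H
  1 × S (aromatic): no H
  Total hydrogens = 7.
Molecular formula: C7H7IN2S

C7H7IN2S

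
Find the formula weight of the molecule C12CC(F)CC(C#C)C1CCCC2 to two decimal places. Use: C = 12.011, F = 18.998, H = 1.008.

180.27

Molecular formula: C12H17F.
M = 12×12.011 + 1×18.998 + 17×1.008 = 180.27 g/mol.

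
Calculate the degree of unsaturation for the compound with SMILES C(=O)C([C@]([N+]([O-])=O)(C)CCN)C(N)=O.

Molecular formula from the SMILES: C7H13N3O4.
DoU = (2C + 2 + N − H − X)/2 = (2·7 + 2 + 3 − 13 − 0)/2 = 6/2 = 3.
(Structurally: 0 ring(s) + 3 π bond(s) = 3.)

3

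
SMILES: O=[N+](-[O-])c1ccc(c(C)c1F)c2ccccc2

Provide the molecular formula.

Heavy atoms from the SMILES: 13 C, 1 F, 1 N, 2 O.
Implicit hydrogens by atom environment:
  7 × C (aromatic): 1 H each → 7
  5 × C (aromatic): no H
  1 × C: 3 H
  1 × F: no H
  1 × N (charge +1): no H
  1 × O: no H
  1 × O (charge -1): no H
  Total hydrogens = 10.
Molecular formula: C13H10FNO2

C13H10FNO2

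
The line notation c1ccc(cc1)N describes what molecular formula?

C6H7N

Heavy atoms from the SMILES: 6 C, 1 N.
Implicit hydrogens by atom environment:
  5 × C (aromatic): 1 H each → 5
  1 × C (aromatic): no H
  1 × N: 2 H
  Total hydrogens = 7.
Molecular formula: C6H7N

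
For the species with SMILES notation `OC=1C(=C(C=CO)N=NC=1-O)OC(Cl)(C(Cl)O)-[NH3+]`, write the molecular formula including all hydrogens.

Heavy atoms from the SMILES: 8 C, 2 Cl, 3 N, 5 O.
Implicit hydrogens by atom environment:
  4 × C (aromatic): no H
  4 × O: 1 H each → 4
  3 × C: 1 H each → 3
  2 × Cl: no H
  2 × N (aromatic): no H
  1 × C: no H
  1 × N (charge +1): 3 H
  1 × O: no H
  Total hydrogens = 10.
Net charge +1.
Molecular formula: C8H10Cl2N3O5+

C8H10Cl2N3O5+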